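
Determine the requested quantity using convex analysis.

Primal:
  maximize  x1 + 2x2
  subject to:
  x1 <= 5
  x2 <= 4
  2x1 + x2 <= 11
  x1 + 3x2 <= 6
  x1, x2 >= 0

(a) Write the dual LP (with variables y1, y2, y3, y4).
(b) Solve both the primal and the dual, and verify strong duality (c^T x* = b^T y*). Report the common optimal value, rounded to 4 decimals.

The standard primal-dual pair for 'max c^T x s.t. A x <= b, x >= 0' is:
  Dual:  min b^T y  s.t.  A^T y >= c,  y >= 0.

So the dual LP is:
  minimize  5y1 + 4y2 + 11y3 + 6y4
  subject to:
    y1 + 2y3 + y4 >= 1
    y2 + y3 + 3y4 >= 2
    y1, y2, y3, y4 >= 0

Solving the primal: x* = (5, 0.3333).
  primal value c^T x* = 5.6667.
Solving the dual: y* = (0.3333, 0, 0, 0.6667).
  dual value b^T y* = 5.6667.
Strong duality: c^T x* = b^T y*. Confirmed.

5.6667


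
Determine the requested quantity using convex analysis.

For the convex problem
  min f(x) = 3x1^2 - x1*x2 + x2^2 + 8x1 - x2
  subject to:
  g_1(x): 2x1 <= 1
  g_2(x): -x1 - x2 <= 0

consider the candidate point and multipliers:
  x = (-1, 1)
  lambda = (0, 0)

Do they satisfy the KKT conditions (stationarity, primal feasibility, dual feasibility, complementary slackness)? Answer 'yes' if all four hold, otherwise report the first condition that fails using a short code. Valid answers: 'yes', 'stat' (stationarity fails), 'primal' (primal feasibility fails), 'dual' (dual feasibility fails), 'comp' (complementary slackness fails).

Gradient of f: grad f(x) = Q x + c = (1, 2)
Constraint values g_i(x) = a_i^T x - b_i:
  g_1((-1, 1)) = -3
  g_2((-1, 1)) = 0
Stationarity residual: grad f(x) + sum_i lambda_i a_i = (1, 2)
  -> stationarity FAILS
Primal feasibility (all g_i <= 0): OK
Dual feasibility (all lambda_i >= 0): OK
Complementary slackness (lambda_i * g_i(x) = 0 for all i): OK

Verdict: the first failing condition is stationarity -> stat.

stat


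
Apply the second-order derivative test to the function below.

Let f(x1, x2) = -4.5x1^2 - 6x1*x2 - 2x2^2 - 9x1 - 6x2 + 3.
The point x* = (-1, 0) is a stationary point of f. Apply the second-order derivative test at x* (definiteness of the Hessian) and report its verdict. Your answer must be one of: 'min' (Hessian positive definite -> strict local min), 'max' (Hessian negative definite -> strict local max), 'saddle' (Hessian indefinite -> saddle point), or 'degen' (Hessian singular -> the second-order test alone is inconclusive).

Compute the Hessian H = grad^2 f:
  H = [[-9, -6], [-6, -4]]
Verify stationarity: grad f(x*) = H x* + g = (0, 0).
Eigenvalues of H: -13, 0.
H has a zero eigenvalue (singular; negative semidefinite but not definite), so H is neither positive definite, negative definite, nor indefinite. The second-order test alone is inconclusive -> degen.
(Indeed, f is constant along the null direction of H through x*, so x* is not a strict local extremum.)

degen


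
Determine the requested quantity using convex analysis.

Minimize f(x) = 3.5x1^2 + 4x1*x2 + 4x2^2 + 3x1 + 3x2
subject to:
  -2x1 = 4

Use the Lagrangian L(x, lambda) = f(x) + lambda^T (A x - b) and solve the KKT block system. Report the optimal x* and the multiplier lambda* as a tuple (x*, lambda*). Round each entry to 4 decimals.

Form the Lagrangian:
  L(x, lambda) = (1/2) x^T Q x + c^T x + lambda^T (A x - b)
Stationarity (grad_x L = 0): Q x + c + A^T lambda = 0.
Primal feasibility: A x = b.

This gives the KKT block system:
  [ Q   A^T ] [ x     ]   [-c ]
  [ A    0  ] [ lambda ] = [ b ]

Solving the linear system:
  x*      = (-2, 0.625)
  lambda* = (-4.25)
  f(x*)   = 6.4375

x* = (-2, 0.625), lambda* = (-4.25)


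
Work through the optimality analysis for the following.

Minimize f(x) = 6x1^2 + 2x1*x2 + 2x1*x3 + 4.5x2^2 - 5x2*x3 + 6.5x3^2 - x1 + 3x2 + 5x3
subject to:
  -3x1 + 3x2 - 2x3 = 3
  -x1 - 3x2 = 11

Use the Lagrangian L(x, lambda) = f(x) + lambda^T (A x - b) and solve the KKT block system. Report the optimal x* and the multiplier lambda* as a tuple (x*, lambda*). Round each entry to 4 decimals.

Form the Lagrangian:
  L(x, lambda) = (1/2) x^T Q x + c^T x + lambda^T (A x - b)
Stationarity (grad_x L = 0): Q x + c + A^T lambda = 0.
Primal feasibility: A x = b.

This gives the KKT block system:
  [ Q   A^T ] [ x     ]   [-c ]
  [ A    0  ] [ lambda ] = [ b ]

Solving the linear system:
  x*      = (-2.2721, -2.9093, -2.4558)
  lambda* = (-8.4615, -13.6111)
  f(x*)   = 78.1859

x* = (-2.2721, -2.9093, -2.4558), lambda* = (-8.4615, -13.6111)


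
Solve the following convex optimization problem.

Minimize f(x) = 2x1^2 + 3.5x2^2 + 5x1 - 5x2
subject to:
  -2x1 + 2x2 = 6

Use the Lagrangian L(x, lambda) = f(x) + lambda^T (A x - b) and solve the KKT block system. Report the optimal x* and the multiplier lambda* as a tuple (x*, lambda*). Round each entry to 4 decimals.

Form the Lagrangian:
  L(x, lambda) = (1/2) x^T Q x + c^T x + lambda^T (A x - b)
Stationarity (grad_x L = 0): Q x + c + A^T lambda = 0.
Primal feasibility: A x = b.

This gives the KKT block system:
  [ Q   A^T ] [ x     ]   [-c ]
  [ A    0  ] [ lambda ] = [ b ]

Solving the linear system:
  x*      = (-1.9091, 1.0909)
  lambda* = (-1.3182)
  f(x*)   = -3.5455

x* = (-1.9091, 1.0909), lambda* = (-1.3182)


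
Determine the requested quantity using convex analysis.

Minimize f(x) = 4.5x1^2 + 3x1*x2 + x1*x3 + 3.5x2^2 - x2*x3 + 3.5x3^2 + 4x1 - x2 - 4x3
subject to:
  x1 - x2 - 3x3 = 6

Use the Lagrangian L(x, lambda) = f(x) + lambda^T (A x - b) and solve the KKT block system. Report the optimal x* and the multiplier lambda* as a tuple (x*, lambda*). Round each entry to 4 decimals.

Form the Lagrangian:
  L(x, lambda) = (1/2) x^T Q x + c^T x + lambda^T (A x - b)
Stationarity (grad_x L = 0): Q x + c + A^T lambda = 0.
Primal feasibility: A x = b.

This gives the KKT block system:
  [ Q   A^T ] [ x     ]   [-c ]
  [ A    0  ] [ lambda ] = [ b ]

Solving the linear system:
  x*      = (0.5207, -0.9249, -1.5181)
  lambda* = (-4.3938)
  f(x*)   = 17.7215

x* = (0.5207, -0.9249, -1.5181), lambda* = (-4.3938)


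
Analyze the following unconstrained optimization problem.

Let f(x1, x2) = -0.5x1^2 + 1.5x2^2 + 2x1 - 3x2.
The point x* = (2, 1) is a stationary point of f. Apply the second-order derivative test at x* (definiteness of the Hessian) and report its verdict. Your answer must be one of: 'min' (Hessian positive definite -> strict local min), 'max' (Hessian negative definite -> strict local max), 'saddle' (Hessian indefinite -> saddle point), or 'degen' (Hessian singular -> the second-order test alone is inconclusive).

Compute the Hessian H = grad^2 f:
  H = [[-1, 0], [0, 3]]
Verify stationarity: grad f(x*) = H x* + g = (0, 0).
Eigenvalues of H: -1, 3.
Eigenvalues have mixed signs, so H is indefinite -> x* is a saddle point.

saddle


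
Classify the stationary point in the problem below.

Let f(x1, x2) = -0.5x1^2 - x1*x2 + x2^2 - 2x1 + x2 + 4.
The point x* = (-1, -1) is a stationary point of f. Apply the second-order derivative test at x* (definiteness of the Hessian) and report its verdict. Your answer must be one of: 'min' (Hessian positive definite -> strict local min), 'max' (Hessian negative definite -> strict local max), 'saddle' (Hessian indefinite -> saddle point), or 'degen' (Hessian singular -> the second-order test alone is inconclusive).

Compute the Hessian H = grad^2 f:
  H = [[-1, -1], [-1, 2]]
Verify stationarity: grad f(x*) = H x* + g = (0, 0).
Eigenvalues of H: -1.3028, 2.3028.
Eigenvalues have mixed signs, so H is indefinite -> x* is a saddle point.

saddle


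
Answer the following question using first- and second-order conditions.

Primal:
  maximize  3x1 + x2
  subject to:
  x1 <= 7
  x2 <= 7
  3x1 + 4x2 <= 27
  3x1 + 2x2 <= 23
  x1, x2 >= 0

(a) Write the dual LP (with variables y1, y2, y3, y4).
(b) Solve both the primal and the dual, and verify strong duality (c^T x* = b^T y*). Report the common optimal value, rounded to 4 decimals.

The standard primal-dual pair for 'max c^T x s.t. A x <= b, x >= 0' is:
  Dual:  min b^T y  s.t.  A^T y >= c,  y >= 0.

So the dual LP is:
  minimize  7y1 + 7y2 + 27y3 + 23y4
  subject to:
    y1 + 3y3 + 3y4 >= 3
    y2 + 4y3 + 2y4 >= 1
    y1, y2, y3, y4 >= 0

Solving the primal: x* = (7, 1).
  primal value c^T x* = 22.
Solving the dual: y* = (1.5, 0, 0, 0.5).
  dual value b^T y* = 22.
Strong duality: c^T x* = b^T y*. Confirmed.

22


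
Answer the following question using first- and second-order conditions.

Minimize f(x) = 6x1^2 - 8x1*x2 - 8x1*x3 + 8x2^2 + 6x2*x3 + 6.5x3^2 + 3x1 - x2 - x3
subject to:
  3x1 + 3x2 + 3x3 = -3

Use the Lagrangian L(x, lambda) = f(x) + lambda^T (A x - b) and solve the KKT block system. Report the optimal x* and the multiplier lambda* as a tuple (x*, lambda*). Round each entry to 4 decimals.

Form the Lagrangian:
  L(x, lambda) = (1/2) x^T Q x + c^T x + lambda^T (A x - b)
Stationarity (grad_x L = 0): Q x + c + A^T lambda = 0.
Primal feasibility: A x = b.

This gives the KKT block system:
  [ Q   A^T ] [ x     ]   [-c ]
  [ A    0  ] [ lambda ] = [ b ]

Solving the linear system:
  x*      = (-0.5802, -0.1728, -0.2469)
  lambda* = (0.2016)
  f(x*)   = -0.358

x* = (-0.5802, -0.1728, -0.2469), lambda* = (0.2016)


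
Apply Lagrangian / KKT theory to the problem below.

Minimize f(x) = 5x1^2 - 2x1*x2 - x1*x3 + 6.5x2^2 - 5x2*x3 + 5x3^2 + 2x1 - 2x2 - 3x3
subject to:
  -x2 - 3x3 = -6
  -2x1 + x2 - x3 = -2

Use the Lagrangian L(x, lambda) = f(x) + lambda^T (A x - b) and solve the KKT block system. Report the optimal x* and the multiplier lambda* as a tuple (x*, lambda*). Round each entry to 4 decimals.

Form the Lagrangian:
  L(x, lambda) = (1/2) x^T Q x + c^T x + lambda^T (A x - b)
Stationarity (grad_x L = 0): Q x + c + A^T lambda = 0.
Primal feasibility: A x = b.

This gives the KKT block system:
  [ Q   A^T ] [ x     ]   [-c ]
  [ A    0  ] [ lambda ] = [ b ]

Solving the linear system:
  x*      = (0.5989, 0.8983, 1.7006)
  lambda* = (2.2232, 2.2458)
  f(x*)   = 6.065

x* = (0.5989, 0.8983, 1.7006), lambda* = (2.2232, 2.2458)


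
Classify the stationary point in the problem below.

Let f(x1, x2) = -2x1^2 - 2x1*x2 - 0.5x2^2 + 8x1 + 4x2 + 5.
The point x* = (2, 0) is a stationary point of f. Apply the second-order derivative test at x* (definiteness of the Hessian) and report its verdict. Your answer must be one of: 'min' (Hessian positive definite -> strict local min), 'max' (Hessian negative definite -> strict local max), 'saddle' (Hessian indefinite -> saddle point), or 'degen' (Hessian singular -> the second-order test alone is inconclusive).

Compute the Hessian H = grad^2 f:
  H = [[-4, -2], [-2, -1]]
Verify stationarity: grad f(x*) = H x* + g = (0, 0).
Eigenvalues of H: -5, 0.
H has a zero eigenvalue (singular; negative semidefinite but not definite), so H is neither positive definite, negative definite, nor indefinite. The second-order test alone is inconclusive -> degen.
(Indeed, f is constant along the null direction of H through x*, so x* is not a strict local extremum.)

degen


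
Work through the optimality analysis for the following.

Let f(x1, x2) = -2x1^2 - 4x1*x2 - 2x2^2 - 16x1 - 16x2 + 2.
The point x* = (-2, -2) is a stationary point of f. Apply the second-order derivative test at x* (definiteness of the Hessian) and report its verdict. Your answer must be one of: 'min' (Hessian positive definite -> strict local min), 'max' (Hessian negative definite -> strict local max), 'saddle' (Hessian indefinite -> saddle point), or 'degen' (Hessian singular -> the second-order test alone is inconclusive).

Compute the Hessian H = grad^2 f:
  H = [[-4, -4], [-4, -4]]
Verify stationarity: grad f(x*) = H x* + g = (0, 0).
Eigenvalues of H: -8, 0.
H has a zero eigenvalue (singular; negative semidefinite but not definite), so H is neither positive definite, negative definite, nor indefinite. The second-order test alone is inconclusive -> degen.
(Indeed, f is constant along the null direction of H through x*, so x* is not a strict local extremum.)

degen


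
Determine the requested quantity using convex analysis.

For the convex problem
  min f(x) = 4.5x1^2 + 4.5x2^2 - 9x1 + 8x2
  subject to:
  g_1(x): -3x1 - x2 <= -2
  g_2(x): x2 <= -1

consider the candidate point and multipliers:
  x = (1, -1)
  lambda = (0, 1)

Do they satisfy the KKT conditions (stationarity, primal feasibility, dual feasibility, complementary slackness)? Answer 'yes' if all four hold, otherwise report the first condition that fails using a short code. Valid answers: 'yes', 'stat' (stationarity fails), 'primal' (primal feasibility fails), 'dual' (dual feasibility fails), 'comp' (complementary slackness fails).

Gradient of f: grad f(x) = Q x + c = (0, -1)
Constraint values g_i(x) = a_i^T x - b_i:
  g_1((1, -1)) = 0
  g_2((1, -1)) = 0
Stationarity residual: grad f(x) + sum_i lambda_i a_i = (0, 0)
  -> stationarity OK
Primal feasibility (all g_i <= 0): OK
Dual feasibility (all lambda_i >= 0): OK
Complementary slackness (lambda_i * g_i(x) = 0 for all i): OK

Verdict: yes, KKT holds.

yes


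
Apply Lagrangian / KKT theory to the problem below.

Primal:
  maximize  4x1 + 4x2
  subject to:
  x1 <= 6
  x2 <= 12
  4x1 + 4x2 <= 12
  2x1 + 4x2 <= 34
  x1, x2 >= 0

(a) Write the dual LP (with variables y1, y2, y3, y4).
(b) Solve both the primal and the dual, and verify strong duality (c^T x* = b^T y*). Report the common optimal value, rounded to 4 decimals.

The standard primal-dual pair for 'max c^T x s.t. A x <= b, x >= 0' is:
  Dual:  min b^T y  s.t.  A^T y >= c,  y >= 0.

So the dual LP is:
  minimize  6y1 + 12y2 + 12y3 + 34y4
  subject to:
    y1 + 4y3 + 2y4 >= 4
    y2 + 4y3 + 4y4 >= 4
    y1, y2, y3, y4 >= 0

Solving the primal: x* = (3, 0).
  primal value c^T x* = 12.
Solving the dual: y* = (0, 0, 1, 0).
  dual value b^T y* = 12.
Strong duality: c^T x* = b^T y*. Confirmed.

12


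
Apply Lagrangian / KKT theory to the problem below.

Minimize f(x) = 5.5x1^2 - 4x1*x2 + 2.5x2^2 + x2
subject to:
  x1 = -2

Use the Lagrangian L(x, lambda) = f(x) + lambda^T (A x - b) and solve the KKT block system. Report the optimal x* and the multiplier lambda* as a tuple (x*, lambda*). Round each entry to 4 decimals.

Form the Lagrangian:
  L(x, lambda) = (1/2) x^T Q x + c^T x + lambda^T (A x - b)
Stationarity (grad_x L = 0): Q x + c + A^T lambda = 0.
Primal feasibility: A x = b.

This gives the KKT block system:
  [ Q   A^T ] [ x     ]   [-c ]
  [ A    0  ] [ lambda ] = [ b ]

Solving the linear system:
  x*      = (-2, -1.8)
  lambda* = (14.8)
  f(x*)   = 13.9

x* = (-2, -1.8), lambda* = (14.8)


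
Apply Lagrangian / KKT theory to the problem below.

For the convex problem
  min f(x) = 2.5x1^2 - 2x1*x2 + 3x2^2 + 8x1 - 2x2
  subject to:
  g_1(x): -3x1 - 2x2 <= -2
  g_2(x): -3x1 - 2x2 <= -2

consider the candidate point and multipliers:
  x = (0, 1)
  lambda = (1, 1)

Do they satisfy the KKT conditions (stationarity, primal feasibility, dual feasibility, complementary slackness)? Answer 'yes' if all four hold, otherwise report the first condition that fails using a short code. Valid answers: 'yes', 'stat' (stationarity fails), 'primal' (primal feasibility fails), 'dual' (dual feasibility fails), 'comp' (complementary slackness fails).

Gradient of f: grad f(x) = Q x + c = (6, 4)
Constraint values g_i(x) = a_i^T x - b_i:
  g_1((0, 1)) = 0
  g_2((0, 1)) = 0
Stationarity residual: grad f(x) + sum_i lambda_i a_i = (0, 0)
  -> stationarity OK
Primal feasibility (all g_i <= 0): OK
Dual feasibility (all lambda_i >= 0): OK
Complementary slackness (lambda_i * g_i(x) = 0 for all i): OK

Verdict: yes, KKT holds.

yes


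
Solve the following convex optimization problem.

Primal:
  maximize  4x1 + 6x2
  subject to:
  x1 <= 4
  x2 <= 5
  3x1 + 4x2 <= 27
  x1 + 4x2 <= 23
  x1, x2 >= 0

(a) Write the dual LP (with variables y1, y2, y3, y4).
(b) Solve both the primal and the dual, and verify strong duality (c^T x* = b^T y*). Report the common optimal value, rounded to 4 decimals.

The standard primal-dual pair for 'max c^T x s.t. A x <= b, x >= 0' is:
  Dual:  min b^T y  s.t.  A^T y >= c,  y >= 0.

So the dual LP is:
  minimize  4y1 + 5y2 + 27y3 + 23y4
  subject to:
    y1 + 3y3 + y4 >= 4
    y2 + 4y3 + 4y4 >= 6
    y1, y2, y3, y4 >= 0

Solving the primal: x* = (2.3333, 5).
  primal value c^T x* = 39.3333.
Solving the dual: y* = (0, 0.6667, 1.3333, 0).
  dual value b^T y* = 39.3333.
Strong duality: c^T x* = b^T y*. Confirmed.

39.3333


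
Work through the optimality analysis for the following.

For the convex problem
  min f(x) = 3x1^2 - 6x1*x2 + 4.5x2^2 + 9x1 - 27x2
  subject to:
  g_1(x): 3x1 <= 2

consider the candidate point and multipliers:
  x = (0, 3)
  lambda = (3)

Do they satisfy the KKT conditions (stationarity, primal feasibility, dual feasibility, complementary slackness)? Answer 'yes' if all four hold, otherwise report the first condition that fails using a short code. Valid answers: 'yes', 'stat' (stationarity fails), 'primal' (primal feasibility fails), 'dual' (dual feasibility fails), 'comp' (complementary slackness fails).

Gradient of f: grad f(x) = Q x + c = (-9, 0)
Constraint values g_i(x) = a_i^T x - b_i:
  g_1((0, 3)) = -2
Stationarity residual: grad f(x) + sum_i lambda_i a_i = (0, 0)
  -> stationarity OK
Primal feasibility (all g_i <= 0): OK
Dual feasibility (all lambda_i >= 0): OK
Complementary slackness (lambda_i * g_i(x) = 0 for all i): FAILS

Verdict: the first failing condition is complementary_slackness -> comp.

comp


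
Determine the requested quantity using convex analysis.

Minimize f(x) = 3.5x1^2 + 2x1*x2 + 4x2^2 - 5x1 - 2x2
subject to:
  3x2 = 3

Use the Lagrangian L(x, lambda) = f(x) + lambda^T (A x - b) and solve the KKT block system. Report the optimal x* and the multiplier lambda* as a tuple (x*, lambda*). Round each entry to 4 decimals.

Form the Lagrangian:
  L(x, lambda) = (1/2) x^T Q x + c^T x + lambda^T (A x - b)
Stationarity (grad_x L = 0): Q x + c + A^T lambda = 0.
Primal feasibility: A x = b.

This gives the KKT block system:
  [ Q   A^T ] [ x     ]   [-c ]
  [ A    0  ] [ lambda ] = [ b ]

Solving the linear system:
  x*      = (0.4286, 1)
  lambda* = (-2.2857)
  f(x*)   = 1.3571

x* = (0.4286, 1), lambda* = (-2.2857)


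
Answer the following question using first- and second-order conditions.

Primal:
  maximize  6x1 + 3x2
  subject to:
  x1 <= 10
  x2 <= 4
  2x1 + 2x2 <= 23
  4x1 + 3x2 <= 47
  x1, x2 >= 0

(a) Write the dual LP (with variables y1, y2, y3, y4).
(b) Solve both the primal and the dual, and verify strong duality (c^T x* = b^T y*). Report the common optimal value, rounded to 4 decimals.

The standard primal-dual pair for 'max c^T x s.t. A x <= b, x >= 0' is:
  Dual:  min b^T y  s.t.  A^T y >= c,  y >= 0.

So the dual LP is:
  minimize  10y1 + 4y2 + 23y3 + 47y4
  subject to:
    y1 + 2y3 + 4y4 >= 6
    y2 + 2y3 + 3y4 >= 3
    y1, y2, y3, y4 >= 0

Solving the primal: x* = (10, 1.5).
  primal value c^T x* = 64.5.
Solving the dual: y* = (3, 0, 1.5, 0).
  dual value b^T y* = 64.5.
Strong duality: c^T x* = b^T y*. Confirmed.

64.5


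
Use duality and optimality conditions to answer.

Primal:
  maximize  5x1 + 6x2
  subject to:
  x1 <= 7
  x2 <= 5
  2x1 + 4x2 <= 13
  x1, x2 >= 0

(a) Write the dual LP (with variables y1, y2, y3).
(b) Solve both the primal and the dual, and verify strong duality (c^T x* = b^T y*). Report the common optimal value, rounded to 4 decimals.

The standard primal-dual pair for 'max c^T x s.t. A x <= b, x >= 0' is:
  Dual:  min b^T y  s.t.  A^T y >= c,  y >= 0.

So the dual LP is:
  minimize  7y1 + 5y2 + 13y3
  subject to:
    y1 + 2y3 >= 5
    y2 + 4y3 >= 6
    y1, y2, y3 >= 0

Solving the primal: x* = (6.5, 0).
  primal value c^T x* = 32.5.
Solving the dual: y* = (0, 0, 2.5).
  dual value b^T y* = 32.5.
Strong duality: c^T x* = b^T y*. Confirmed.

32.5


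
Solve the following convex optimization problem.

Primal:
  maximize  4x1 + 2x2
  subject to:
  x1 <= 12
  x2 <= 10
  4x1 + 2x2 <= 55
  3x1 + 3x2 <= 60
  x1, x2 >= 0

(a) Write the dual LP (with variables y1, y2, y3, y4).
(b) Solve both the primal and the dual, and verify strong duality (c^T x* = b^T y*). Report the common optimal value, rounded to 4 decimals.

The standard primal-dual pair for 'max c^T x s.t. A x <= b, x >= 0' is:
  Dual:  min b^T y  s.t.  A^T y >= c,  y >= 0.

So the dual LP is:
  minimize  12y1 + 10y2 + 55y3 + 60y4
  subject to:
    y1 + 4y3 + 3y4 >= 4
    y2 + 2y3 + 3y4 >= 2
    y1, y2, y3, y4 >= 0

Solving the primal: x* = (8.75, 10).
  primal value c^T x* = 55.
Solving the dual: y* = (0, 0, 1, 0).
  dual value b^T y* = 55.
Strong duality: c^T x* = b^T y*. Confirmed.

55


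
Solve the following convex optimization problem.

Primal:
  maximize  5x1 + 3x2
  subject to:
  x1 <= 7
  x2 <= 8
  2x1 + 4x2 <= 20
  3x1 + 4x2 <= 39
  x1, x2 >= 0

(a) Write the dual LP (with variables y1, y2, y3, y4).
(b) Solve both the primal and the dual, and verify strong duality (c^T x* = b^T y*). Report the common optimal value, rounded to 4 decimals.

The standard primal-dual pair for 'max c^T x s.t. A x <= b, x >= 0' is:
  Dual:  min b^T y  s.t.  A^T y >= c,  y >= 0.

So the dual LP is:
  minimize  7y1 + 8y2 + 20y3 + 39y4
  subject to:
    y1 + 2y3 + 3y4 >= 5
    y2 + 4y3 + 4y4 >= 3
    y1, y2, y3, y4 >= 0

Solving the primal: x* = (7, 1.5).
  primal value c^T x* = 39.5.
Solving the dual: y* = (3.5, 0, 0.75, 0).
  dual value b^T y* = 39.5.
Strong duality: c^T x* = b^T y*. Confirmed.

39.5


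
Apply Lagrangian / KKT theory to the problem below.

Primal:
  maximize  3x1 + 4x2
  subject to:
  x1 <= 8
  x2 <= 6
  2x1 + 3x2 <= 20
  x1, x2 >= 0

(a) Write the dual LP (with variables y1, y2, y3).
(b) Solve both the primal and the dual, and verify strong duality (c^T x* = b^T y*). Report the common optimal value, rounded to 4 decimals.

The standard primal-dual pair for 'max c^T x s.t. A x <= b, x >= 0' is:
  Dual:  min b^T y  s.t.  A^T y >= c,  y >= 0.

So the dual LP is:
  minimize  8y1 + 6y2 + 20y3
  subject to:
    y1 + 2y3 >= 3
    y2 + 3y3 >= 4
    y1, y2, y3 >= 0

Solving the primal: x* = (8, 1.3333).
  primal value c^T x* = 29.3333.
Solving the dual: y* = (0.3333, 0, 1.3333).
  dual value b^T y* = 29.3333.
Strong duality: c^T x* = b^T y*. Confirmed.

29.3333


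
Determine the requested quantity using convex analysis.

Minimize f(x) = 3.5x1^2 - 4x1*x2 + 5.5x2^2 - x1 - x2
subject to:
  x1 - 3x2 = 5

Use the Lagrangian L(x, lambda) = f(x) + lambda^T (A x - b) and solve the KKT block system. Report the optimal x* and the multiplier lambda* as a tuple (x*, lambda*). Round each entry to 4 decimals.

Form the Lagrangian:
  L(x, lambda) = (1/2) x^T Q x + c^T x + lambda^T (A x - b)
Stationarity (grad_x L = 0): Q x + c + A^T lambda = 0.
Primal feasibility: A x = b.

This gives the KKT block system:
  [ Q   A^T ] [ x     ]   [-c ]
  [ A    0  ] [ lambda ] = [ b ]

Solving the linear system:
  x*      = (0.14, -1.62)
  lambda* = (-6.46)
  f(x*)   = 16.89

x* = (0.14, -1.62), lambda* = (-6.46)


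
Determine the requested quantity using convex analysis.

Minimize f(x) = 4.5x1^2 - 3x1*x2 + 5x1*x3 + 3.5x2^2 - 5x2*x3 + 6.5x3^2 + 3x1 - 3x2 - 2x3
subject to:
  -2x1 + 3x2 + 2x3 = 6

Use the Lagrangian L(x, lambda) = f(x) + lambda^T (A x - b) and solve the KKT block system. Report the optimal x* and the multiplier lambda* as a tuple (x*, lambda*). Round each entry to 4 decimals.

Form the Lagrangian:
  L(x, lambda) = (1/2) x^T Q x + c^T x + lambda^T (A x - b)
Stationarity (grad_x L = 0): Q x + c + A^T lambda = 0.
Primal feasibility: A x = b.

This gives the KKT block system:
  [ Q   A^T ] [ x     ]   [-c ]
  [ A    0  ] [ lambda ] = [ b ]

Solving the linear system:
  x*      = (-0.5934, 1.0289, 0.8633)
  lambda* = (-0.5554)
  f(x*)   = -1.6304

x* = (-0.5934, 1.0289, 0.8633), lambda* = (-0.5554)


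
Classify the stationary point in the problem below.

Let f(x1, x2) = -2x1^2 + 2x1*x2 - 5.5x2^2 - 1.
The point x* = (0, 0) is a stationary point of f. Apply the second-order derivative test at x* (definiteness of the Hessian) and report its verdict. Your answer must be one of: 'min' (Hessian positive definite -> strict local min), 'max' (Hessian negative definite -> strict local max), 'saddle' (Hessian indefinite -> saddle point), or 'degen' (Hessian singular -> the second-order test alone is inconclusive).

Compute the Hessian H = grad^2 f:
  H = [[-4, 2], [2, -11]]
Verify stationarity: grad f(x*) = H x* + g = (0, 0).
Eigenvalues of H: -11.5311, -3.4689.
Both eigenvalues < 0, so H is negative definite -> x* is a strict local max.

max


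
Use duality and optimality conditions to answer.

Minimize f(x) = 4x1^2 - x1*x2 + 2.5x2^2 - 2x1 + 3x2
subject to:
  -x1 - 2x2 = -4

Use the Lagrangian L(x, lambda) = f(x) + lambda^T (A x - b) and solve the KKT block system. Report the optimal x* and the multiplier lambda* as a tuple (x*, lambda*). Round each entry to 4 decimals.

Form the Lagrangian:
  L(x, lambda) = (1/2) x^T Q x + c^T x + lambda^T (A x - b)
Stationarity (grad_x L = 0): Q x + c + A^T lambda = 0.
Primal feasibility: A x = b.

This gives the KKT block system:
  [ Q   A^T ] [ x     ]   [-c ]
  [ A    0  ] [ lambda ] = [ b ]

Solving the linear system:
  x*      = (1.0244, 1.4878)
  lambda* = (4.7073)
  f(x*)   = 10.622

x* = (1.0244, 1.4878), lambda* = (4.7073)


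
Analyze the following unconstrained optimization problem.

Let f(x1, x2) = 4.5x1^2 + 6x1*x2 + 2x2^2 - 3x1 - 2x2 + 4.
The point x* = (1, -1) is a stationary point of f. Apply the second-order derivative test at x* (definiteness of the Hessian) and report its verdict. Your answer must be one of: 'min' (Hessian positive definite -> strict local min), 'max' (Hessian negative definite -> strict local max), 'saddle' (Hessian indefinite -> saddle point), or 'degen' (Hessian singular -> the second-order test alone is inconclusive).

Compute the Hessian H = grad^2 f:
  H = [[9, 6], [6, 4]]
Verify stationarity: grad f(x*) = H x* + g = (0, 0).
Eigenvalues of H: 0, 13.
H has a zero eigenvalue (singular; positive semidefinite but not definite), so H is neither positive definite, negative definite, nor indefinite. The second-order test alone is inconclusive -> degen.
(Indeed, f is constant along the null direction of H through x*, so x* is not a strict local extremum.)

degen


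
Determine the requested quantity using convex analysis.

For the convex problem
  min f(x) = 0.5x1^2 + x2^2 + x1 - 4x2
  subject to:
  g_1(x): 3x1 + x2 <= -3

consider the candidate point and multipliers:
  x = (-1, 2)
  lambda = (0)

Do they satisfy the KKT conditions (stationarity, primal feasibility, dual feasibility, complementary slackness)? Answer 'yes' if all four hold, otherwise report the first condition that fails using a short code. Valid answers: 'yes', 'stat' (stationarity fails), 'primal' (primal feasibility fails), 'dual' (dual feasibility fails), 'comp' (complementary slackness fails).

Gradient of f: grad f(x) = Q x + c = (0, 0)
Constraint values g_i(x) = a_i^T x - b_i:
  g_1((-1, 2)) = 2
Stationarity residual: grad f(x) + sum_i lambda_i a_i = (0, 0)
  -> stationarity OK
Primal feasibility (all g_i <= 0): FAILS
Dual feasibility (all lambda_i >= 0): OK
Complementary slackness (lambda_i * g_i(x) = 0 for all i): OK

Verdict: the first failing condition is primal_feasibility -> primal.

primal


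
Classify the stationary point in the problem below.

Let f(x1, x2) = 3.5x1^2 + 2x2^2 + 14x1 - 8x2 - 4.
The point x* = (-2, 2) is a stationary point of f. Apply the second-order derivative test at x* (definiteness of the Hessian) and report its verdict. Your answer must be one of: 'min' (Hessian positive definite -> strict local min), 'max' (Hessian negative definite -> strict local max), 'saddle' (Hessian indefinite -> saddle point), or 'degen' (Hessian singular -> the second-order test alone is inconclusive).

Compute the Hessian H = grad^2 f:
  H = [[7, 0], [0, 4]]
Verify stationarity: grad f(x*) = H x* + g = (0, 0).
Eigenvalues of H: 4, 7.
Both eigenvalues > 0, so H is positive definite -> x* is a strict local min.

min


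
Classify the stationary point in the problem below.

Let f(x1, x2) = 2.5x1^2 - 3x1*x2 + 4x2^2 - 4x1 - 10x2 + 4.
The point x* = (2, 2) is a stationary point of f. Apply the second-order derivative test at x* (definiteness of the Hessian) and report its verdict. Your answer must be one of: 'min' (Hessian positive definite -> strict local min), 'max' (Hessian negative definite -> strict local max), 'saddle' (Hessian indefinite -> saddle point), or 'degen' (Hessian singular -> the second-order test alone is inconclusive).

Compute the Hessian H = grad^2 f:
  H = [[5, -3], [-3, 8]]
Verify stationarity: grad f(x*) = H x* + g = (0, 0).
Eigenvalues of H: 3.1459, 9.8541.
Both eigenvalues > 0, so H is positive definite -> x* is a strict local min.

min


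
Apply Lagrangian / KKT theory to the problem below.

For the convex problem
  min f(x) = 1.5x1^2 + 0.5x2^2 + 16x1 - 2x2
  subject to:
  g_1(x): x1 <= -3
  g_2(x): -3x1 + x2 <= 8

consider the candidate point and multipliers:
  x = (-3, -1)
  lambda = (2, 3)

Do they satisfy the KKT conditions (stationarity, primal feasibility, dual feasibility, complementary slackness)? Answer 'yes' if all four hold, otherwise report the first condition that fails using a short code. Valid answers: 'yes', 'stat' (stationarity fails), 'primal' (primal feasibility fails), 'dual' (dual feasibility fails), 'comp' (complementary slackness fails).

Gradient of f: grad f(x) = Q x + c = (7, -3)
Constraint values g_i(x) = a_i^T x - b_i:
  g_1((-3, -1)) = 0
  g_2((-3, -1)) = 0
Stationarity residual: grad f(x) + sum_i lambda_i a_i = (0, 0)
  -> stationarity OK
Primal feasibility (all g_i <= 0): OK
Dual feasibility (all lambda_i >= 0): OK
Complementary slackness (lambda_i * g_i(x) = 0 for all i): OK

Verdict: yes, KKT holds.

yes


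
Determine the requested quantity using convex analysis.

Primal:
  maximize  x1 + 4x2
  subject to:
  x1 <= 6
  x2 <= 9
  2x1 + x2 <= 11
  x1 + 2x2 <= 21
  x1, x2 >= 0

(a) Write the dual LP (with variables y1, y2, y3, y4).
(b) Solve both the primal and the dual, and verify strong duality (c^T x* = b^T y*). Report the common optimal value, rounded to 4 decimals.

The standard primal-dual pair for 'max c^T x s.t. A x <= b, x >= 0' is:
  Dual:  min b^T y  s.t.  A^T y >= c,  y >= 0.

So the dual LP is:
  minimize  6y1 + 9y2 + 11y3 + 21y4
  subject to:
    y1 + 2y3 + y4 >= 1
    y2 + y3 + 2y4 >= 4
    y1, y2, y3, y4 >= 0

Solving the primal: x* = (1, 9).
  primal value c^T x* = 37.
Solving the dual: y* = (0, 3.5, 0.5, 0).
  dual value b^T y* = 37.
Strong duality: c^T x* = b^T y*. Confirmed.

37


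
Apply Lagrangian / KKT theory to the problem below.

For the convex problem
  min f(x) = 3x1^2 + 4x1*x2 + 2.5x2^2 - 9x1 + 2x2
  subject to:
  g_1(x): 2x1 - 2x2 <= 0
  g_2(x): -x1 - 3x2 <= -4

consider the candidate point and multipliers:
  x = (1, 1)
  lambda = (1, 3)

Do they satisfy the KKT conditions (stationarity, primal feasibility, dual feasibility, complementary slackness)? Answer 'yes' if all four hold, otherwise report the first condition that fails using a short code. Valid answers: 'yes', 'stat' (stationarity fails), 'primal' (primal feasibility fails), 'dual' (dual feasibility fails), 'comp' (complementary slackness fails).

Gradient of f: grad f(x) = Q x + c = (1, 11)
Constraint values g_i(x) = a_i^T x - b_i:
  g_1((1, 1)) = 0
  g_2((1, 1)) = 0
Stationarity residual: grad f(x) + sum_i lambda_i a_i = (0, 0)
  -> stationarity OK
Primal feasibility (all g_i <= 0): OK
Dual feasibility (all lambda_i >= 0): OK
Complementary slackness (lambda_i * g_i(x) = 0 for all i): OK

Verdict: yes, KKT holds.

yes


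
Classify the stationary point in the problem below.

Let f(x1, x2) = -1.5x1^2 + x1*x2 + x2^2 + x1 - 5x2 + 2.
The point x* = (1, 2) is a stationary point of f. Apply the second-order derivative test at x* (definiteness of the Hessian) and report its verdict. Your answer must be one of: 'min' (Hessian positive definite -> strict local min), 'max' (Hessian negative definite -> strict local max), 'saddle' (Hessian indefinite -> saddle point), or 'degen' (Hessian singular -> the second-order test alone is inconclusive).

Compute the Hessian H = grad^2 f:
  H = [[-3, 1], [1, 2]]
Verify stationarity: grad f(x*) = H x* + g = (0, 0).
Eigenvalues of H: -3.1926, 2.1926.
Eigenvalues have mixed signs, so H is indefinite -> x* is a saddle point.

saddle


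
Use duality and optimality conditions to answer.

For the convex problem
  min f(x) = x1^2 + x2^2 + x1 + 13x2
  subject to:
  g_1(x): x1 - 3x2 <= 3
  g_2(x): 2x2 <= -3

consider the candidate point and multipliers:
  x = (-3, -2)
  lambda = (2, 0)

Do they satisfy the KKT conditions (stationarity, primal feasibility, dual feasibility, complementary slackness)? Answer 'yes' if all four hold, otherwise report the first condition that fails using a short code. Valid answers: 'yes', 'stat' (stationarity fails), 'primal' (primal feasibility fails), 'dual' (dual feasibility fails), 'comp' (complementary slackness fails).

Gradient of f: grad f(x) = Q x + c = (-5, 9)
Constraint values g_i(x) = a_i^T x - b_i:
  g_1((-3, -2)) = 0
  g_2((-3, -2)) = -1
Stationarity residual: grad f(x) + sum_i lambda_i a_i = (-3, 3)
  -> stationarity FAILS
Primal feasibility (all g_i <= 0): OK
Dual feasibility (all lambda_i >= 0): OK
Complementary slackness (lambda_i * g_i(x) = 0 for all i): OK

Verdict: the first failing condition is stationarity -> stat.

stat


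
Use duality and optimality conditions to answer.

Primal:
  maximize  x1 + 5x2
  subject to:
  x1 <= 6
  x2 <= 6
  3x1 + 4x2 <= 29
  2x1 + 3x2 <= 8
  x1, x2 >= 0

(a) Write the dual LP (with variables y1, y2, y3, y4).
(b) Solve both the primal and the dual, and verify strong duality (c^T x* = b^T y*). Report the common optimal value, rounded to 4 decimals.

The standard primal-dual pair for 'max c^T x s.t. A x <= b, x >= 0' is:
  Dual:  min b^T y  s.t.  A^T y >= c,  y >= 0.

So the dual LP is:
  minimize  6y1 + 6y2 + 29y3 + 8y4
  subject to:
    y1 + 3y3 + 2y4 >= 1
    y2 + 4y3 + 3y4 >= 5
    y1, y2, y3, y4 >= 0

Solving the primal: x* = (0, 2.6667).
  primal value c^T x* = 13.3333.
Solving the dual: y* = (0, 0, 0, 1.6667).
  dual value b^T y* = 13.3333.
Strong duality: c^T x* = b^T y*. Confirmed.

13.3333


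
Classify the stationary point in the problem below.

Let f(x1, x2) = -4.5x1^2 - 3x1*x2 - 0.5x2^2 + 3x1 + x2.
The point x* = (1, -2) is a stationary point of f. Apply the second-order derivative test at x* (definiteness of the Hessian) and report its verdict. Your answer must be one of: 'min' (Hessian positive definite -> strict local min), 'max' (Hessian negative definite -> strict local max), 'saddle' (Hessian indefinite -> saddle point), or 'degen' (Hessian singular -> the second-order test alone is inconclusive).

Compute the Hessian H = grad^2 f:
  H = [[-9, -3], [-3, -1]]
Verify stationarity: grad f(x*) = H x* + g = (0, 0).
Eigenvalues of H: -10, 0.
H has a zero eigenvalue (singular; negative semidefinite but not definite), so H is neither positive definite, negative definite, nor indefinite. The second-order test alone is inconclusive -> degen.
(Indeed, f is constant along the null direction of H through x*, so x* is not a strict local extremum.)

degen


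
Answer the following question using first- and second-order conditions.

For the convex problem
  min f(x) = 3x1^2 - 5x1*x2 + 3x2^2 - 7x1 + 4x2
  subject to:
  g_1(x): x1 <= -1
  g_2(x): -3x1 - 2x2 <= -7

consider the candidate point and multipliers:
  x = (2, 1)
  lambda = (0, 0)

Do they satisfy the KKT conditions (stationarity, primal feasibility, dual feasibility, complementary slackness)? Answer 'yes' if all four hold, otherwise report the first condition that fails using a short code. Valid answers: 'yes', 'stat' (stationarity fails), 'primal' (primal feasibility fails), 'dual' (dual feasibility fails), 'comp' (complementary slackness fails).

Gradient of f: grad f(x) = Q x + c = (0, 0)
Constraint values g_i(x) = a_i^T x - b_i:
  g_1((2, 1)) = 3
  g_2((2, 1)) = -1
Stationarity residual: grad f(x) + sum_i lambda_i a_i = (0, 0)
  -> stationarity OK
Primal feasibility (all g_i <= 0): FAILS
Dual feasibility (all lambda_i >= 0): OK
Complementary slackness (lambda_i * g_i(x) = 0 for all i): OK

Verdict: the first failing condition is primal_feasibility -> primal.

primal


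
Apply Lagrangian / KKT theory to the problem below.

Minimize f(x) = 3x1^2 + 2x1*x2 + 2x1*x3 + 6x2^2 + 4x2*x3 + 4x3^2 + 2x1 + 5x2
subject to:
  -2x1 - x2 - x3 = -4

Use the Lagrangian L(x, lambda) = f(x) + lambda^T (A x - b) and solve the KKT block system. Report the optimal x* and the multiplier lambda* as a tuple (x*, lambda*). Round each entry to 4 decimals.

Form the Lagrangian:
  L(x, lambda) = (1/2) x^T Q x + c^T x + lambda^T (A x - b)
Stationarity (grad_x L = 0): Q x + c + A^T lambda = 0.
Primal feasibility: A x = b.

This gives the KKT block system:
  [ Q   A^T ] [ x     ]   [-c ]
  [ A    0  ] [ lambda ] = [ b ]

Solving the linear system:
  x*      = (1.8919, -0.3446, 0.5608)
  lambda* = (6.8919)
  f(x*)   = 14.8142

x* = (1.8919, -0.3446, 0.5608), lambda* = (6.8919)


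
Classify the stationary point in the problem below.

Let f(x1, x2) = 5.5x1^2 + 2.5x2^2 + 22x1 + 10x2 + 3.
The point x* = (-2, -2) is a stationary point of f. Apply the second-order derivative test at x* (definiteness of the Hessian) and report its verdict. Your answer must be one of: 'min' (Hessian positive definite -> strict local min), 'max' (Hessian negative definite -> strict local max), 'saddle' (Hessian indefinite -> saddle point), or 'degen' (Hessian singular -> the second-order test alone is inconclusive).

Compute the Hessian H = grad^2 f:
  H = [[11, 0], [0, 5]]
Verify stationarity: grad f(x*) = H x* + g = (0, 0).
Eigenvalues of H: 5, 11.
Both eigenvalues > 0, so H is positive definite -> x* is a strict local min.

min


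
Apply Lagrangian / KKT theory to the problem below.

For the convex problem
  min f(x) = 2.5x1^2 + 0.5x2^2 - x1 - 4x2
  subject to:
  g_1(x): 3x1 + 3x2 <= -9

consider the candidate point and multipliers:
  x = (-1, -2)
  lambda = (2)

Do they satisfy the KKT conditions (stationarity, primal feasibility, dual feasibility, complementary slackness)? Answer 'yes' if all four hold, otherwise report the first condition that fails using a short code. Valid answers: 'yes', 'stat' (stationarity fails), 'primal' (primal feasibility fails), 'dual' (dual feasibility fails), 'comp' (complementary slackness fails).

Gradient of f: grad f(x) = Q x + c = (-6, -6)
Constraint values g_i(x) = a_i^T x - b_i:
  g_1((-1, -2)) = 0
Stationarity residual: grad f(x) + sum_i lambda_i a_i = (0, 0)
  -> stationarity OK
Primal feasibility (all g_i <= 0): OK
Dual feasibility (all lambda_i >= 0): OK
Complementary slackness (lambda_i * g_i(x) = 0 for all i): OK

Verdict: yes, KKT holds.

yes


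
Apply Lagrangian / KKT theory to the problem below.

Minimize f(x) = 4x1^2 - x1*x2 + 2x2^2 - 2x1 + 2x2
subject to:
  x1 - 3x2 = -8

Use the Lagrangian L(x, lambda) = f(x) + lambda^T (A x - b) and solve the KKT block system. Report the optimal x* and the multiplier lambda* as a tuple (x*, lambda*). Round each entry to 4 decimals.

Form the Lagrangian:
  L(x, lambda) = (1/2) x^T Q x + c^T x + lambda^T (A x - b)
Stationarity (grad_x L = 0): Q x + c + A^T lambda = 0.
Primal feasibility: A x = b.

This gives the KKT block system:
  [ Q   A^T ] [ x     ]   [-c ]
  [ A    0  ] [ lambda ] = [ b ]

Solving the linear system:
  x*      = (0.0571, 2.6857)
  lambda* = (4.2286)
  f(x*)   = 19.5429

x* = (0.0571, 2.6857), lambda* = (4.2286)


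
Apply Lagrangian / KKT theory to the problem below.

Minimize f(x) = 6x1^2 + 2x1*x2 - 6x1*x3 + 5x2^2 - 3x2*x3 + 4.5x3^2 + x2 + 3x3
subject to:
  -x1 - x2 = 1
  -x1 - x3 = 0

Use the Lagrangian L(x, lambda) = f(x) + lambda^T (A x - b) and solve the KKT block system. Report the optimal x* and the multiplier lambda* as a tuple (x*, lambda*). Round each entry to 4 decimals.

Form the Lagrangian:
  L(x, lambda) = (1/2) x^T Q x + c^T x + lambda^T (A x - b)
Stationarity (grad_x L = 0): Q x + c + A^T lambda = 0.
Primal feasibility: A x = b.

This gives the KKT block system:
  [ Q   A^T ] [ x     ]   [-c ]
  [ A    0  ] [ lambda ] = [ b ]

Solving the linear system:
  x*      = (-0.0303, -0.9697, 0.0303)
  lambda* = (-8.8485, 6.3636)
  f(x*)   = 3.9848

x* = (-0.0303, -0.9697, 0.0303), lambda* = (-8.8485, 6.3636)


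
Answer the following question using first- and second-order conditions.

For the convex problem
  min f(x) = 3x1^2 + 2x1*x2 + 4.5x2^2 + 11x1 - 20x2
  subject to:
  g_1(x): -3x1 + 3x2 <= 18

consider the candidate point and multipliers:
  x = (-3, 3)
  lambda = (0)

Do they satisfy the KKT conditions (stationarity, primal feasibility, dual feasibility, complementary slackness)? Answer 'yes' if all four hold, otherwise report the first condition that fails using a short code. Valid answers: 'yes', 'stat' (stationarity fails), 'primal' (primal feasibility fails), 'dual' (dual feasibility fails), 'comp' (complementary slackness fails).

Gradient of f: grad f(x) = Q x + c = (-1, 1)
Constraint values g_i(x) = a_i^T x - b_i:
  g_1((-3, 3)) = 0
Stationarity residual: grad f(x) + sum_i lambda_i a_i = (-1, 1)
  -> stationarity FAILS
Primal feasibility (all g_i <= 0): OK
Dual feasibility (all lambda_i >= 0): OK
Complementary slackness (lambda_i * g_i(x) = 0 for all i): OK

Verdict: the first failing condition is stationarity -> stat.

stat
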